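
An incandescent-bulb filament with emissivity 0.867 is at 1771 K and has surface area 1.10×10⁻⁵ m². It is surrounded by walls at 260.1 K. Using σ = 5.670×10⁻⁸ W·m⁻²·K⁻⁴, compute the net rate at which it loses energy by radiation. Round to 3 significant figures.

Area A = 1.10×10⁻⁵ m².
Net radiated power P_net = εσA(T⁴ − T₀⁴) = 0.867×5.670×10⁻⁸×1.10×10⁻⁵×(1771⁴ − 260.1⁴).
T⁴ − T₀⁴ = 9.83726×10¹² − 4.57679×10⁹ = 9.83268×10¹² K⁴, so P_net = 5.32 W.

Net loss ≈ 5.32 W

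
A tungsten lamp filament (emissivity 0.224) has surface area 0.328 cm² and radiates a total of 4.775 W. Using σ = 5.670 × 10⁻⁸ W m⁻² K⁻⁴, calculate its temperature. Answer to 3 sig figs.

T ≈ 1.84×10³ K

Area A = 0.328 cm² = 3.28×10⁻⁵ m².
P = εσAT⁴ ⇒ T = (P/(εσA))^(1/4) = (4.775/(0.224×5.670×10⁻⁸×3.28×10⁻⁵))^(1/4) = 1.84×10³ K.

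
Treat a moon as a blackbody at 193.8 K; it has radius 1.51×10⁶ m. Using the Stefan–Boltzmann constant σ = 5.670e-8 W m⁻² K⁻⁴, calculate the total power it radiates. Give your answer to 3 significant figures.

P ≈ 2.29×10¹⁵ W

Surface area A = 4πR² = 4π(1.51×10⁶ m)² = 2.86526×10¹³ m².
P = σAT⁴ = 5.670×10⁻⁸ × 2.86526×10¹³ × (193.8)⁴ = 2.29×10¹⁵ W.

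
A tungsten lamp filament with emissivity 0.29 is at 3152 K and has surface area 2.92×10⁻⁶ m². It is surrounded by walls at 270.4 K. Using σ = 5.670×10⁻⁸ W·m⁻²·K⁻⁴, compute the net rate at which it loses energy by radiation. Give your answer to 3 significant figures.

Net loss ≈ 4.74 W

Area A = 2.92×10⁻⁶ m².
Net radiated power P_net = εσA(T⁴ − T₀⁴) = 0.29×5.670×10⁻⁸×2.92×10⁻⁶×(3152⁴ − 270.4⁴).
T⁴ − T₀⁴ = 9.87063×10¹³ − 5.34597×10⁹ = 9.87010×10¹³ K⁴, so P_net = 4.74 W.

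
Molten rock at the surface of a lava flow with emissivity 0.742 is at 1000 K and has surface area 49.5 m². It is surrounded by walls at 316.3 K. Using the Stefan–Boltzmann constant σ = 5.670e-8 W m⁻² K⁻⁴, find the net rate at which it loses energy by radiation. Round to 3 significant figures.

Area A = 49.5 m².
Net radiated power P_net = εσA(T⁴ − T₀⁴) = 0.742×5.670×10⁻⁸×49.5×(1000⁴ − 316.3⁴).
T⁴ − T₀⁴ = 1.00000×10¹² − 1.00091×10¹⁰ = 9.89991×10¹¹ K⁴, so P_net = 2.06×10⁶ W.

Net loss ≈ 2.06×10⁶ W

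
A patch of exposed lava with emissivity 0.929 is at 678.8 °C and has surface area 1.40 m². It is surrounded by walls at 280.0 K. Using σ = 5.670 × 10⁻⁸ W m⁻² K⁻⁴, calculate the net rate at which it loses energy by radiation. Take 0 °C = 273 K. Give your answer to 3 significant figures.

Net loss ≈ 6.01×10⁴ W

T = 678.8 °C + 273 = 951.8 K.
Area A = 1.40 m².
Net radiated power P_net = εσA(T⁴ − T₀⁴) = 0.929×5.670×10⁻⁸×1.40×(951.8⁴ − 280.0⁴).
T⁴ − T₀⁴ = 8.20697×10¹¹ − 6.14656×10⁹ = 8.14550×10¹¹ K⁴, so P_net = 6.01×10⁴ W.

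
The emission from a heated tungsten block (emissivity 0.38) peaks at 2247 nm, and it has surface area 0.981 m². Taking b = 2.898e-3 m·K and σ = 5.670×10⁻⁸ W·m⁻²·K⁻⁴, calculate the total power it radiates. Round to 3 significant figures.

P ≈ 5.85×10⁴ W

Wien's law: T = b/λ_max = 2.898×10⁻³/2.247×10⁻⁶ = 1289.72 K.
Area A = 0.981 m².
Then P = εσAT⁴ = 0.38×5.670×10⁻⁸×0.981×(1289.72)⁴ = 5.85×10⁴ W.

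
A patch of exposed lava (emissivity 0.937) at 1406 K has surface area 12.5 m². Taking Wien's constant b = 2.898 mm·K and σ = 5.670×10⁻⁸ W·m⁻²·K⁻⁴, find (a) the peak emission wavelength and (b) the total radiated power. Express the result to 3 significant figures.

λ_max ≈ 2.06×10³ nm; P ≈ 2.60×10⁶ W

(a) λ_max = b/T = 2.898×10⁻³/1406 = 2.061×10⁻⁶ m = 2.06×10³ nm.
Area A = 12.5 m².
(b) P = εσAT⁴ = 0.937×5.670×10⁻⁸×12.5×(1406)⁴ = 2.60×10⁶ W.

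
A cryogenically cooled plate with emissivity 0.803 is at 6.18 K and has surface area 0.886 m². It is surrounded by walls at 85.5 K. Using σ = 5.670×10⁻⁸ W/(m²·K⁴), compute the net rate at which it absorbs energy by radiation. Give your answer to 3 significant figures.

Area A = 0.886 m².
Net radiated power P_net = εσA(T⁴ − T₀⁴) = 0.803×5.670×10⁻⁸×0.886×(6.18⁴ − 85.5⁴).
T⁴ − T₀⁴ = 1458.66 − 5.34398×10⁷ = -5.34383×10⁷ K⁴, so P_net = -2.16 W — negative, meaning a net gain of 2.16 W.

Net gain ≈ 2.16 W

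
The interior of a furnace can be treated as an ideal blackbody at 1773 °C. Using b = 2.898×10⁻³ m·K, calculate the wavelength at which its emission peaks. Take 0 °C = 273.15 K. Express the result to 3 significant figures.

T = 1773 °C + 273.15 = 2046.15 K.
Wien's displacement law: λ_max = b/T = (2.898×10⁻³ m·K)/(2046.15 K) = 1.416×10⁻⁶ m.
That is 1.42×10³ nm, in the infrared range.

λ_max ≈ 1.42×10³ nm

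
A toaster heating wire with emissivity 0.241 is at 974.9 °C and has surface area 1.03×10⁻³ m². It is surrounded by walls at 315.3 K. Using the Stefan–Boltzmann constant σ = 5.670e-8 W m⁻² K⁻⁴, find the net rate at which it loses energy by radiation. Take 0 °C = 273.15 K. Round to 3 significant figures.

T = 974.9 °C + 273.15 = 1248.05 K.
Area A = 1.03×10⁻³ m².
Net radiated power P_net = εσA(T⁴ − T₀⁴) = 0.241×5.670×10⁻⁸×1.03×10⁻³×(1248.05⁴ − 315.3⁴).
T⁴ − T₀⁴ = 2.42621×10¹² − 9.88316×10⁹ = 2.41633×10¹² K⁴, so P_net = 34.0 W.

Net loss ≈ 34.0 W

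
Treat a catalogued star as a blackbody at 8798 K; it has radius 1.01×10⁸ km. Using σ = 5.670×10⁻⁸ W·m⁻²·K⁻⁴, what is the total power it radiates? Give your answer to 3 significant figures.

Surface area A = 4πR² = 4π(1.01×10¹¹ m)² = 1.28190×10²³ m².
P = σAT⁴ = 5.670×10⁻⁸ × 1.28190×10²³ × (8798)⁴ = 4.35×10³¹ W.

P ≈ 4.35×10³¹ W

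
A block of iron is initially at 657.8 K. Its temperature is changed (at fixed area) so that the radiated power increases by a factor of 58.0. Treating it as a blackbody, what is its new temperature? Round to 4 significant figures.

T₂ ≈ 1815 K

P ∝ T⁴, so T₂/T₁ = (P₂/P₁)^(1/4) = (58.0)^(1/4) = 2.75967.
T₂ = 657.8 × 2.75967 = 1815 K.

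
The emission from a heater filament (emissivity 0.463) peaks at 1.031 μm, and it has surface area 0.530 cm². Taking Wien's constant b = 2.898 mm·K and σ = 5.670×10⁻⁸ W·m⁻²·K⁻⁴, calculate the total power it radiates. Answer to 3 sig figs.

P ≈ 86.9 W

Wien's law: T = b/λ_max = 2.898×10⁻³/1.031×10⁻⁶ = 2810.86 K.
Area A = 0.530 cm² = 5.30×10⁻⁵ m².
Then P = εσAT⁴ = 0.463×5.670×10⁻⁸×5.30×10⁻⁵×(2810.86)⁴ = 86.9 W.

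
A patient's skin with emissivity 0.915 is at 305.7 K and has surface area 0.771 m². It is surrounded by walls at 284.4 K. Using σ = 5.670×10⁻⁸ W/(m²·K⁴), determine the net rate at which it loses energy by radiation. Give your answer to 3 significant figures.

Area A = 0.771 m².
Net radiated power P_net = εσA(T⁴ − T₀⁴) = 0.915×5.670×10⁻⁸×0.771×(305.7⁴ − 284.4⁴).
T⁴ − T₀⁴ = 8.73337×10⁹ − 6.54212×10⁹ = 2.19125×10⁹ K⁴, so P_net = 87.6 W.

Net loss ≈ 87.6 W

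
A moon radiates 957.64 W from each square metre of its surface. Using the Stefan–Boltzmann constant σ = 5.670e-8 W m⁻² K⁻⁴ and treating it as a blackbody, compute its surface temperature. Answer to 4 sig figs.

I = σT⁴, so T = (I/σ)^(1/4) = (957.64/(5.670×10⁻⁸))^(1/4) = 360.5 K.

T ≈ 360.5 K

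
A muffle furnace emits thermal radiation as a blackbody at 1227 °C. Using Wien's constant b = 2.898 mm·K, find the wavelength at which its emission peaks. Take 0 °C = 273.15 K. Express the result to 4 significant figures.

λ_max ≈ 1.932 μm

T = 1227 °C + 273.15 = 1500.15 K.
Wien's displacement law: λ_max = b/T = (2.898×10⁻³ m·K)/(1500.15 K) = 1.9318×10⁻⁶ m.
That is 1.932 μm, in the infrared range.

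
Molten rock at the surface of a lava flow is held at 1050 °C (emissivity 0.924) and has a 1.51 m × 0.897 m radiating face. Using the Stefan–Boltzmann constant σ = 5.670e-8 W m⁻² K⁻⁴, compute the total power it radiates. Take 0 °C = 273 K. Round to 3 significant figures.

T = 1050 °C + 273 = 1323 K.
Area A = 1.51 × 0.897 = 1.35447 m².
P = εσAT⁴ = 0.924 × 5.670×10⁻⁸ × 1.35447 × (1323)⁴ = 2.17×10⁵ W.

P ≈ 2.17×10⁵ W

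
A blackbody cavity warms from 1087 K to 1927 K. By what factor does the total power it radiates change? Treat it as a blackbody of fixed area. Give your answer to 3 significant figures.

P ∝ T⁴, so P₂/P₁ = (T₂/T₁)⁴ = (1927/1087)⁴ = (1.77277)⁴ = 9.88.

P₂/P₁ ≈ 9.88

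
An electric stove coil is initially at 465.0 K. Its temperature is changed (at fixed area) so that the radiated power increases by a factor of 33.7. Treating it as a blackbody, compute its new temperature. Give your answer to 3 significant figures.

T₂ ≈ 1.12×10³ K

P ∝ T⁴, so T₂/T₁ = (P₂/P₁)^(1/4) = (33.7)^(1/4) = 2.40939.
T₂ = 465.0 × 2.40939 = 1.12×10³ K.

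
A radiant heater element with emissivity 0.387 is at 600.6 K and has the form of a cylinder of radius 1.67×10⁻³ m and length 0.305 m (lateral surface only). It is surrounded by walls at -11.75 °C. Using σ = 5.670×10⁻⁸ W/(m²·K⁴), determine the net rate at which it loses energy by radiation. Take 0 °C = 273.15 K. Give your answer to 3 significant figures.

Surroundings: T = -11.75 °C + 273.15 = 261.40 K.
Lateral area A = 2πrL = 2π×1.67×10⁻³×0.305 = 3.20034×10⁻³ m².
Net radiated power P_net = εσA(T⁴ − T₀⁴) = 0.387×5.670×10⁻⁸×3.20034×10⁻³×(600.6⁴ − 261.40⁴).
T⁴ − T₀⁴ = 1.30119×10¹¹ − 4.66898×10⁹ = 1.25450×10¹¹ K⁴, so P_net = 8.81 W.

Net loss ≈ 8.81 W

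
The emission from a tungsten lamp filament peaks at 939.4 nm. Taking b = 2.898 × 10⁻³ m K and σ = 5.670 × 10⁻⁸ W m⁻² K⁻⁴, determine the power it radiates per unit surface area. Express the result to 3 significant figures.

Wien's law: T = b/λ_max = 2.898×10⁻³/9.394×10⁻⁷ = 3084.95 K.
Then I = σT⁴ = 5.670×10⁻⁸×(3084.95)⁴ = 5.14×10⁶ W/m².

I ≈ 5.14×10⁶ W/m²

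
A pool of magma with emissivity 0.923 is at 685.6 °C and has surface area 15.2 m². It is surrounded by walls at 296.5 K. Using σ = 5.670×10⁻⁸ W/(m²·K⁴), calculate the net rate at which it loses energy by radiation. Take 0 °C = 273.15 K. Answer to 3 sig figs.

Net loss ≈ 6.66×10⁵ W

T = 685.6 °C + 273.15 = 958.75 K.
Area A = 15.2 m².
Net radiated power P_net = εσA(T⁴ − T₀⁴) = 0.923×5.670×10⁻⁸×15.2×(958.75⁴ − 296.5⁴).
T⁴ − T₀⁴ = 8.44932×10¹¹ − 7.72856×10⁹ = 8.37203×10¹¹ K⁴, so P_net = 6.66×10⁵ W.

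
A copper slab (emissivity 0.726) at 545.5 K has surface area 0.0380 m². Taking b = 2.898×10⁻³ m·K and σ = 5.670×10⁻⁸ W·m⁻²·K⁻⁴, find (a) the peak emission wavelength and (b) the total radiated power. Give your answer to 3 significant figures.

λ_max ≈ 5.31 μm; P ≈ 139 W

(a) λ_max = b/T = 2.898×10⁻³/545.5 = 5.313×10⁻⁶ m = 5.31 μm.
Area A = 0.0380 m².
(b) P = εσAT⁴ = 0.726×5.670×10⁻⁸×0.0380×(545.5)⁴ = 139 W.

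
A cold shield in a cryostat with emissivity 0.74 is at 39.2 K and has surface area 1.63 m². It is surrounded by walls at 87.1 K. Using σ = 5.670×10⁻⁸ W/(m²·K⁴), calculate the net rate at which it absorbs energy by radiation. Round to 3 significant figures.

Net gain ≈ 3.77 W

Area A = 1.63 m².
Net radiated power P_net = εσA(T⁴ − T₀⁴) = 0.74×5.670×10⁻⁸×1.63×(39.2⁴ − 87.1⁴).
T⁴ − T₀⁴ = 2.36126×10⁶ − 5.75536×10⁷ = -5.51923×10⁷ K⁴, so P_net = -3.77 W — negative, meaning a net gain of 3.77 W.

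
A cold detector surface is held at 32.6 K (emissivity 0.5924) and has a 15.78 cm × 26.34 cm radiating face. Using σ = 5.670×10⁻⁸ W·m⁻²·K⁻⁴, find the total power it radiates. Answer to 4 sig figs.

Area A = 0.1578 × 0.2634 = 0.0415645 m².
P = εσAT⁴ = 0.5924 × 5.670×10⁻⁸ × 0.0415645 × (32.6)⁴ = 1.577×10⁻³ W.

P ≈ 1.577×10⁻³ W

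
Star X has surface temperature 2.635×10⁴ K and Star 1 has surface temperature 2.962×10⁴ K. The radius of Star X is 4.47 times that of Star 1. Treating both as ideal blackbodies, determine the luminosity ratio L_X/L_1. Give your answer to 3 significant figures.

L_X/L_1 ≈ 12.5

L ∝ R²T⁴, so L_X/L_1 = (R_X/R_1)²(T_X/T_1)⁴ = (4.47)² × (2.635×10⁴/2.962×10⁴)⁴ = 19.9809 × 0.626300 = 12.5.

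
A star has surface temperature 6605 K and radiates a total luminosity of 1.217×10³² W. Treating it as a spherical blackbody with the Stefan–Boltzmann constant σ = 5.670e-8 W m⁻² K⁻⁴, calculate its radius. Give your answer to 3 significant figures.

L = 4πR²σT⁴ ⇒ R = √(L/(4πσT⁴)).
σT⁴ = 1.07913×10⁸ W/m², so R = √(1.217×10³²/(4π×1.07913×10⁸)) = 3.00×10¹¹ m.

R ≈ 3.00×10¹¹ m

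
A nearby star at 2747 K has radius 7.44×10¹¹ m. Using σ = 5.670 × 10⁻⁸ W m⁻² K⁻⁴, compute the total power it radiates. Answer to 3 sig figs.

Surface area A = 4πR² = 4π(7.44×10¹¹ m)² = 6.95594×10²⁴ m².
P = σAT⁴ = 5.670×10⁻⁸ × 6.95594×10²⁴ × (2747)⁴ = 2.25×10³¹ W.

P ≈ 2.25×10³¹ W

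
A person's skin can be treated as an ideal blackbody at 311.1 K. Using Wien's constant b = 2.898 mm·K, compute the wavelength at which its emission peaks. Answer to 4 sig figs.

λ_max ≈ 9.315 μm

Wien's displacement law: λ_max = b/T = (2.898×10⁻³ m·K)/(311.1 K) = 9.3153×10⁻⁶ m.
That is 9.315 μm, in the infrared range.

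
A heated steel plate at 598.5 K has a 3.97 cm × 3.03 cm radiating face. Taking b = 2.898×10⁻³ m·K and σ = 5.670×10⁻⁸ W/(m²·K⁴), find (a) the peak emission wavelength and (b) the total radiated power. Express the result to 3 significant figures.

λ_max ≈ 4.84 μm; P ≈ 8.75 W

(a) λ_max = b/T = 2.898×10⁻³/598.5 = 4.842×10⁻⁶ m = 4.84 μm.
Area A = 0.0397 × 0.0303 = 1.20291×10⁻³ m².
(b) P = σAT⁴ = 5.670×10⁻⁸×1.20291×10⁻³×(598.5)⁴ = 8.75 W.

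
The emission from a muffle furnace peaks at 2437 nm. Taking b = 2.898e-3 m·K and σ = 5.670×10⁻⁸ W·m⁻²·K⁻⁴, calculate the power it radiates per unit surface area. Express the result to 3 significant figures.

Wien's law: T = b/λ_max = 2.898×10⁻³/2.437×10⁻⁶ = 1189.17 K.
Then I = σT⁴ = 5.670×10⁻⁸×(1189.17)⁴ = 1.13×10⁵ W/m².

I ≈ 1.13×10⁵ W/m²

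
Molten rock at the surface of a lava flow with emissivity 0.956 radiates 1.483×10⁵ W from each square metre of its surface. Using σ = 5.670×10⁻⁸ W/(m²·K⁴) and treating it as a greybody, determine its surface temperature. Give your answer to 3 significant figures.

I = εσT⁴, so T = (I/εσ)^(1/4) = (1.483×10⁵/(0.956×5.670×10⁻⁸))^(1/4) = 1.29×10³ K.

T ≈ 1.29×10³ K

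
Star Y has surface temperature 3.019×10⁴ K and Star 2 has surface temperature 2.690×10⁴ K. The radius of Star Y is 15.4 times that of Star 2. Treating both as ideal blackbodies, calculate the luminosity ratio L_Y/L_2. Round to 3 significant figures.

L ∝ R²T⁴, so L_Y/L_2 = (R_Y/R_2)²(T_Y/T_2)⁴ = (15.4)² × (3.019×10⁴/2.690×10⁴)⁴ = 237.16 × 1.58651 = 376.

L_Y/L_2 ≈ 376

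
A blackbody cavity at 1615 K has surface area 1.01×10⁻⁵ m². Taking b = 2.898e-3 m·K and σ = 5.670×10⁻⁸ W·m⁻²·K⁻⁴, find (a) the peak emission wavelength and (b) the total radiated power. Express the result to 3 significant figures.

(a) λ_max = b/T = 2.898×10⁻³/1615 = 1.794×10⁻⁶ m = 1.79 μm.
Area A = 1.01×10⁻⁵ m².
(b) P = σAT⁴ = 5.670×10⁻⁸×1.01×10⁻⁵×(1615)⁴ = 3.90 W.

λ_max ≈ 1.79 μm; P ≈ 3.90 W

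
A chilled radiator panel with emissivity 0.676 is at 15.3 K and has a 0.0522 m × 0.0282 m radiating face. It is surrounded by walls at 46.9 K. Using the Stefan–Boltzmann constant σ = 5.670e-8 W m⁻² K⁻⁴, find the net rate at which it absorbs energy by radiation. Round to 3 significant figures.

Area A = 0.0522 × 0.0282 = 1.47204×10⁻³ m².
Net radiated power P_net = εσA(T⁴ − T₀⁴) = 0.676×5.670×10⁻⁸×1.47204×10⁻³×(15.3⁴ − 46.9⁴).
T⁴ − T₀⁴ = 54798.1 − 4.83828×10⁶ = -4.78348×10⁶ K⁴, so P_net = -2.70×10⁻⁴ W — negative, meaning a net gain of 2.70×10⁻⁴ W.

Net gain ≈ 2.70×10⁻⁴ W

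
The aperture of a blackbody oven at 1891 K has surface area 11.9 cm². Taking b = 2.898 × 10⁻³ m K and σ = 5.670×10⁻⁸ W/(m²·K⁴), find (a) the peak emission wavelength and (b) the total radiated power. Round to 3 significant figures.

(a) λ_max = b/T = 2.898×10⁻³/1891 = 1.533×10⁻⁶ m = 1.53 μm.
Area A = 11.9 cm² = 1.19×10⁻³ m².
(b) P = σAT⁴ = 5.670×10⁻⁸×1.19×10⁻³×(1891)⁴ = 863 W.

λ_max ≈ 1.53 μm; P ≈ 863 W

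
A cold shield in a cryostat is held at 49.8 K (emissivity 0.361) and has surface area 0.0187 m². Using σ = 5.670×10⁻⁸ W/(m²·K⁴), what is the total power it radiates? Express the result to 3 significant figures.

Area A = 0.0187 m².
P = εσAT⁴ = 0.361 × 5.670×10⁻⁸ × 0.0187 × (49.8)⁴ = 2.35×10⁻³ W.

P ≈ 2.35×10⁻³ W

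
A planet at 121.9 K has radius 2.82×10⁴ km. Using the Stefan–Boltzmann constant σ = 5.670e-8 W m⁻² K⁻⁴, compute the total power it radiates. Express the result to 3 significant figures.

P ≈ 1.25×10¹⁷ W

Surface area A = 4πR² = 4π(2.82×10⁷ m)² = 9.99328×10¹⁵ m².
P = σAT⁴ = 5.670×10⁻⁸ × 9.99328×10¹⁵ × (121.9)⁴ = 1.25×10¹⁷ W.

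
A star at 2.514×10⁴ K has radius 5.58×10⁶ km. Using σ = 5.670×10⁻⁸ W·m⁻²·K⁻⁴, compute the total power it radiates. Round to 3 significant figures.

P ≈ 8.86×10³⁰ W

Surface area A = 4πR² = 4π(5.58×10⁹ m)² = 3.91272×10²⁰ m².
P = σAT⁴ = 5.670×10⁻⁸ × 3.91272×10²⁰ × (2.514×10⁴)⁴ = 8.86×10³⁰ W.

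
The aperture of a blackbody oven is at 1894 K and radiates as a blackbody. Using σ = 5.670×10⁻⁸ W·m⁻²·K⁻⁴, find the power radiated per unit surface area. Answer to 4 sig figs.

Stefan–Boltzmann: I = σT⁴ = 5.670×10⁻⁸ × (1894)⁴ = 7.296×10⁵ W/m².

I ≈ 7.296×10⁵ W/m²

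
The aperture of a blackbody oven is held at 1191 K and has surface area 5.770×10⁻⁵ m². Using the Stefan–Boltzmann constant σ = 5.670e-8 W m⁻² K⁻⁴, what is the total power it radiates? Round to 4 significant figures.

Area A = 5.770×10⁻⁵ m².
P = σAT⁴ = 5.670×10⁻⁸ × 5.770×10⁻⁵ × (1191)⁴ = 6.583 W.

P ≈ 6.583 W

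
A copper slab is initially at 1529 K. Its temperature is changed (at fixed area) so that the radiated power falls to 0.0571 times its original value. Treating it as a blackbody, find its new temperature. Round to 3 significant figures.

T₂ ≈ 747 K

P ∝ T⁴, so T₂/T₁ = (P₂/P₁)^(1/4) = (0.0571)^(1/4) = 0.488831.
T₂ = 1529 × 0.488831 = 747 K.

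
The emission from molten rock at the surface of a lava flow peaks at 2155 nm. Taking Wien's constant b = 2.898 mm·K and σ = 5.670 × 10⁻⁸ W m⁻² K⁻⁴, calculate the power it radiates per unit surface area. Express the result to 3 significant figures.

Wien's law: T = b/λ_max = 2.898×10⁻³/2.155×10⁻⁶ = 1344.78 K.
Then I = σT⁴ = 5.670×10⁻⁸×(1344.78)⁴ = 1.85×10⁵ W/m².

I ≈ 1.85×10⁵ W/m²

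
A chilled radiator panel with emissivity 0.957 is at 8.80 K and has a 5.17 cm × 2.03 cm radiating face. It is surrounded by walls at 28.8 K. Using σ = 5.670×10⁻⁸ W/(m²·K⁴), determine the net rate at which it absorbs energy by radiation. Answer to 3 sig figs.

Area A = 0.0517 × 0.0203 = 1.04951×10⁻³ m².
Net radiated power P_net = εσA(T⁴ − T₀⁴) = 0.957×5.670×10⁻⁸×1.04951×10⁻³×(8.80⁴ − 28.8⁴).
T⁴ − T₀⁴ = 5996.95 − 6.87971×10⁵ = -6.81974×10⁵ K⁴, so P_net = -3.88×10⁻⁵ W — negative, meaning a net gain of 3.88×10⁻⁵ W.

Net gain ≈ 3.88×10⁻⁵ W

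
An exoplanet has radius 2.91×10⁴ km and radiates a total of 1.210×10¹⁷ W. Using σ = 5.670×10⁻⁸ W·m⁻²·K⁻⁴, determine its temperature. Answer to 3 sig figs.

T ≈ 119 K

Surface area A = 4πR² = 4π(2.91×10⁷ m)² = 1.06413×10¹⁶ m².
P = σAT⁴ ⇒ T = (P/(σA))^(1/4) = (1.210×10¹⁷/(5.670×10⁻⁸×1.06413×10¹⁶))^(1/4) = 119 K.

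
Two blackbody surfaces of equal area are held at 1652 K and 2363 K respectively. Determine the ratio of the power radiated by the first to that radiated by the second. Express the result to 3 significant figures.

P₁/P₂ ≈ 0.239

With equal areas, P₁/P₂ = (T₁/T₂)⁴ = (1652/2363)⁴ = 0.239.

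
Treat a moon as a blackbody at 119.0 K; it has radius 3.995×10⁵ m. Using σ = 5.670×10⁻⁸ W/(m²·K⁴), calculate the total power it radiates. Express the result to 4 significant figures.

P ≈ 2.280×10¹³ W

Surface area A = 4πR² = 4π(3.995×10⁵ m)² = 2.00560×10¹² m².
P = σAT⁴ = 5.670×10⁻⁸ × 2.00560×10¹² × (119.0)⁴ = 2.280×10¹³ W.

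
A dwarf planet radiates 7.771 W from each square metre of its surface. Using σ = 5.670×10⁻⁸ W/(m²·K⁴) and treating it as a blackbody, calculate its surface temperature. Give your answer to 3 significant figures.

T ≈ 108 K

I = σT⁴, so T = (I/σ)^(1/4) = (7.771/(5.670×10⁻⁸))^(1/4) = 108 K.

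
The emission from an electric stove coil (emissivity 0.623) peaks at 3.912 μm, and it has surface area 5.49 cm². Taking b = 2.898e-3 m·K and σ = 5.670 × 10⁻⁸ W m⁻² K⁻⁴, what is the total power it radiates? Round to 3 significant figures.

Wien's law: T = b/λ_max = 2.898×10⁻³/3.912×10⁻⁶ = 740.798 K.
Area A = 5.49 cm² = 5.49×10⁻⁴ m².
Then P = εσAT⁴ = 0.623×5.670×10⁻⁸×5.49×10⁻⁴×(740.798)⁴ = 5.84 W.

P ≈ 5.84 W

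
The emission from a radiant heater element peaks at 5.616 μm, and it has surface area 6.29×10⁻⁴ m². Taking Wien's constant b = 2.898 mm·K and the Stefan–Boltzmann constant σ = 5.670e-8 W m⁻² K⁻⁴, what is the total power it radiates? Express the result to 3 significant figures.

Wien's law: T = b/λ_max = 2.898×10⁻³/5.616×10⁻⁶ = 516.026 K.
Area A = 6.29×10⁻⁴ m².
Then P = σAT⁴ = 5.670×10⁻⁸×6.29×10⁻⁴×(516.026)⁴ = 2.53 W.

P ≈ 2.53 W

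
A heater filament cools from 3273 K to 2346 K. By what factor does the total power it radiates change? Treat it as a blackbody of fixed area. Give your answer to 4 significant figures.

P₂/P₁ ≈ 0.2640

P ∝ T⁴, so P₂/P₁ = (T₂/T₁)⁴ = (2346/3273)⁴ = (0.716774)⁴ = 0.2640.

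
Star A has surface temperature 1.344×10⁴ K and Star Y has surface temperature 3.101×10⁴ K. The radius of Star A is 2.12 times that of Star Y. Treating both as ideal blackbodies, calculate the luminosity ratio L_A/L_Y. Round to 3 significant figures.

L ∝ R²T⁴, so L_A/L_Y = (R_A/R_Y)²(T_A/T_Y)⁴ = (2.12)² × (1.344×10⁴/3.101×10⁴)⁴ = 4.4944 × 0.0352850 = 0.159.

L_A/L_Y ≈ 0.159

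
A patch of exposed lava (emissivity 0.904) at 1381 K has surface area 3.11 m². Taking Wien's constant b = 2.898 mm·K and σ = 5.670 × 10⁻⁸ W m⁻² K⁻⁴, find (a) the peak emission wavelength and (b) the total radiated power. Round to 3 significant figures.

(a) λ_max = b/T = 2.898×10⁻³/1381 = 2.098×10⁻⁶ m = 2.10×10³ nm.
Area A = 3.11 m².
(b) P = εσAT⁴ = 0.904×5.670×10⁻⁸×3.11×(1381)⁴ = 5.80×10⁵ W.

λ_max ≈ 2.10×10³ nm; P ≈ 5.80×10⁵ W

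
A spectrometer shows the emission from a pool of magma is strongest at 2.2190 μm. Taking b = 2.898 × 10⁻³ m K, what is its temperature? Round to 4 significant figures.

Wien's law gives T = b/λ_max = (2.898×10⁻³ m·K)/(2.2190×10⁻⁶ m) = 1306 K.

T ≈ 1306 K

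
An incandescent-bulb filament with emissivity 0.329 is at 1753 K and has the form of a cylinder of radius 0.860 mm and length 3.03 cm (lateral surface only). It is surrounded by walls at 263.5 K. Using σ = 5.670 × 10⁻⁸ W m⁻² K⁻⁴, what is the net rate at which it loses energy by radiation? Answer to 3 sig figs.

Lateral area A = 2πrL = 2π×8.60×10⁻⁴×0.0303 = 1.63727×10⁻⁴ m².
Net radiated power P_net = εσA(T⁴ − T₀⁴) = 0.329×5.670×10⁻⁸×1.63727×10⁻⁴×(1753⁴ − 263.5⁴).
T⁴ − T₀⁴ = 9.44338×10¹² − 4.82084×10⁹ = 9.43856×10¹² K⁴, so P_net = 28.8 W.

Net loss ≈ 28.8 W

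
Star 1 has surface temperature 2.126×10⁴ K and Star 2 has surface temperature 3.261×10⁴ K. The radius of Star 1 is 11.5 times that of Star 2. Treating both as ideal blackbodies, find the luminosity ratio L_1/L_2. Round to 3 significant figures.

L ∝ R²T⁴, so L_1/L_2 = (R_1/R_2)²(T_1/T_2)⁴ = (11.5)² × (2.126×10⁴/3.261×10⁴)⁴ = 132.25 × 0.180655 = 23.9.

L_1/L_2 ≈ 23.9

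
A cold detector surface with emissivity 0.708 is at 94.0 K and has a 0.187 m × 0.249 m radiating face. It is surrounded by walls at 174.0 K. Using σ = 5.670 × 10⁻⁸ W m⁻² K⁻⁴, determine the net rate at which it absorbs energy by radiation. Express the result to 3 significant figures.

Net gain ≈ 1.57 W

Area A = 0.187 × 0.249 = 0.046563 m².
Net radiated power P_net = εσA(T⁴ − T₀⁴) = 0.708×5.670×10⁻⁸×0.046563×(94.0⁴ − 174.0⁴).
T⁴ − T₀⁴ = 7.80749×10⁷ − 9.16636×10⁸ = -8.38561×10⁸ K⁴, so P_net = -1.57 W — negative, meaning a net gain of 1.57 W.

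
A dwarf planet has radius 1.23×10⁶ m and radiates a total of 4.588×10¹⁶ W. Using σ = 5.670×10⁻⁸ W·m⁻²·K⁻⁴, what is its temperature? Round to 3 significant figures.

T ≈ 454 K

Surface area A = 4πR² = 4π(1.23×10⁶ m)² = 1.90117×10¹³ m².
P = σAT⁴ ⇒ T = (P/(σA))^(1/4) = (4.588×10¹⁶/(5.670×10⁻⁸×1.90117×10¹³))^(1/4) = 454 K.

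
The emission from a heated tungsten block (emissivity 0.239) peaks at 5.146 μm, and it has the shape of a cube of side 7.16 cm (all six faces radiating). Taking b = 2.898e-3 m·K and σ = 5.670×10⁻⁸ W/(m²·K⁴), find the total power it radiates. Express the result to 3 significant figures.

Wien's law: T = b/λ_max = 2.898×10⁻³/5.146×10⁻⁶ = 563.156 K.
Area A = 6s² = 6×(0.0716 m)² = 0.0307594 m².
Then P = εσAT⁴ = 0.239×5.670×10⁻⁸×0.0307594×(563.156)⁴ = 41.9 W.

P ≈ 41.9 W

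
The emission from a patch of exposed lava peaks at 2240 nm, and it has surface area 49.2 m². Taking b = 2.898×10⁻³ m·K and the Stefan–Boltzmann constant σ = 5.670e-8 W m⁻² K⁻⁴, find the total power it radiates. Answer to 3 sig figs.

Wien's law: T = b/λ_max = 2.898×10⁻³/2.240×10⁻⁶ = 1293.75 K.
Area A = 49.2 m².
Then P = σAT⁴ = 5.670×10⁻⁸×49.2×(1293.75)⁴ = 7.82×10⁶ W.

P ≈ 7.82×10⁶ W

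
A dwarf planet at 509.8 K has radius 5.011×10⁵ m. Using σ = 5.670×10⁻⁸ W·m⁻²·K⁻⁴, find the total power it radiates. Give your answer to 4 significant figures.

Surface area A = 4πR² = 4π(5.011×10⁵ m)² = 3.15543×10¹² m².
P = σAT⁴ = 5.670×10⁻⁸ × 3.15543×10¹² × (509.8)⁴ = 1.208×10¹⁶ W.

P ≈ 1.208×10¹⁶ W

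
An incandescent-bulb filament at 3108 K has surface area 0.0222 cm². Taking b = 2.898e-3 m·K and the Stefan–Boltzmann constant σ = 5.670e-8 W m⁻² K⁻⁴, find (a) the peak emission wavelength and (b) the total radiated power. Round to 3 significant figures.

λ_max ≈ 0.932 μm; P ≈ 11.7 W

(a) λ_max = b/T = 2.898×10⁻³/3108 = 9.324×10⁻⁷ m = 0.932 μm.
Area A = 0.0222 cm² = 2.22×10⁻⁶ m².
(b) P = σAT⁴ = 5.670×10⁻⁸×2.22×10⁻⁶×(3108)⁴ = 11.7 W.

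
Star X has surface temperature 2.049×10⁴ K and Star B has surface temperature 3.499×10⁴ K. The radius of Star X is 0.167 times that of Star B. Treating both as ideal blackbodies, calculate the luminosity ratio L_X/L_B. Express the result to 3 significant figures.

L_X/L_B ≈ 3.28×10⁻³

L ∝ R²T⁴, so L_X/L_B = (R_X/R_B)²(T_X/T_B)⁴ = (0.167)² × (2.049×10⁴/3.499×10⁴)⁴ = 0.027889 × 0.117596 = 3.28×10⁻³.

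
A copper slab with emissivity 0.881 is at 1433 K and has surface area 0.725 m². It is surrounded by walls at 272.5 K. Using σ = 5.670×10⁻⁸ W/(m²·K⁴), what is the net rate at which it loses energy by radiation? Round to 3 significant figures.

Area A = 0.725 m².
Net radiated power P_net = εσA(T⁴ − T₀⁴) = 0.881×5.670×10⁻⁸×0.725×(1433⁴ − 272.5⁴).
T⁴ − T₀⁴ = 4.21682×10¹² − 5.51399×10⁹ = 4.21131×10¹² K⁴, so P_net = 1.53×10⁵ W.

Net loss ≈ 1.53×10⁵ W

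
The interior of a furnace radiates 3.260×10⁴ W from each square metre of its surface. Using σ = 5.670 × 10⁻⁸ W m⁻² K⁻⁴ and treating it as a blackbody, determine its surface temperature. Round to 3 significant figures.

I = σT⁴, so T = (I/σ)^(1/4) = (3.260×10⁴/(5.670×10⁻⁸))^(1/4) = 871 K.

T ≈ 871 K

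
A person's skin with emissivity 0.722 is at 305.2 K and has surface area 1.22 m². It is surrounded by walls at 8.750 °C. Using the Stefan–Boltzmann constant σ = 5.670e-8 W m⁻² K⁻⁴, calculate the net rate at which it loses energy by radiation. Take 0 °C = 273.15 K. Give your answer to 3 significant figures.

Net loss ≈ 118 W

Surroundings: T = 8.750 °C + 273.15 = 281.900 K.
Area A = 1.22 m².
Net radiated power P_net = εσA(T⁴ − T₀⁴) = 0.722×5.670×10⁻⁸×1.22×(305.2⁴ − 281.900⁴).
T⁴ − T₀⁴ = 8.67637×10⁹ − 6.31510×10⁹ = 2.36127×10⁹ K⁴, so P_net = 118 W.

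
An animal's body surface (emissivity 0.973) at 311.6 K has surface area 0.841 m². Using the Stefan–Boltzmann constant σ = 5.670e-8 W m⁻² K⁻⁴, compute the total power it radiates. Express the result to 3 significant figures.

Area A = 0.841 m².
P = εσAT⁴ = 0.973 × 5.670×10⁻⁸ × 0.841 × (311.6)⁴ = 437 W.

P ≈ 437 W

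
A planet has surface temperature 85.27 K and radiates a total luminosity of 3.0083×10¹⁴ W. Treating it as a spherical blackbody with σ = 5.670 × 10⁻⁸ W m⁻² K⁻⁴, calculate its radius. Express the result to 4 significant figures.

R ≈ 2.826×10⁶ m

L = 4πR²σT⁴ ⇒ R = √(L/(4πσT⁴)).
σT⁴ = 2.99756 W/m², so R = √(3.0083×10¹⁴/(4π×2.99756)) = 2.826×10⁶ m.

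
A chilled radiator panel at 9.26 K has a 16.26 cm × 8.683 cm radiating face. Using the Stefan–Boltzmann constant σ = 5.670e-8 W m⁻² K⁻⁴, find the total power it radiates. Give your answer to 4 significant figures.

Area A = 0.1626 × 0.08683 = 0.0141186 m².
P = σAT⁴ = 5.670×10⁻⁸ × 0.0141186 × (9.26)⁴ = 5.886×10⁻⁶ W.

P ≈ 5.886×10⁻⁶ W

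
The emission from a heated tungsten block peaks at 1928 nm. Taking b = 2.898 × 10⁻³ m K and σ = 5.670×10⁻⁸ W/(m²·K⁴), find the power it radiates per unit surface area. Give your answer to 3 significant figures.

I ≈ 2.89×10⁵ W/m²

Wien's law: T = b/λ_max = 2.898×10⁻³/1.928×10⁻⁶ = 1503.11 K.
Then I = σT⁴ = 5.670×10⁻⁸×(1503.11)⁴ = 2.89×10⁵ W/m².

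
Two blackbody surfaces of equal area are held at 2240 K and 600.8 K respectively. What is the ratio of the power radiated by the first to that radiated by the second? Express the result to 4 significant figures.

With equal areas, P₁/P₂ = (T₁/T₂)⁴ = (2240/600.8)⁴ = 193.2.

P₁/P₂ ≈ 193.2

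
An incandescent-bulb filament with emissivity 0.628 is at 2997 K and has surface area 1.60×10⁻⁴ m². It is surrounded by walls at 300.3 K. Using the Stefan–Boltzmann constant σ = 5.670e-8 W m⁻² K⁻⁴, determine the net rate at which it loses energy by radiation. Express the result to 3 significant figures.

Net loss ≈ 460 W

Area A = 1.60×10⁻⁴ m².
Net radiated power P_net = εσA(T⁴ − T₀⁴) = 0.628×5.670×10⁻⁸×1.60×10⁻⁴×(2997⁴ − 300.3⁴).
T⁴ − T₀⁴ = 8.06765×10¹³ − 8.13245×10⁹ = 8.06684×10¹³ K⁴, so P_net = 460 W.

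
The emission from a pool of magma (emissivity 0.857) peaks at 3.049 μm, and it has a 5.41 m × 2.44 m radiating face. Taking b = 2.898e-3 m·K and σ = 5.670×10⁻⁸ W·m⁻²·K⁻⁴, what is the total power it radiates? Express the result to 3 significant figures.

Wien's law: T = b/λ_max = 2.898×10⁻³/3.049×10⁻⁶ = 950.476 K.
Area A = 5.41 × 2.44 = 13.2004 m².
Then P = εσAT⁴ = 0.857×5.670×10⁻⁸×13.2004×(950.476)⁴ = 5.23×10⁵ W.

P ≈ 5.23×10⁵ W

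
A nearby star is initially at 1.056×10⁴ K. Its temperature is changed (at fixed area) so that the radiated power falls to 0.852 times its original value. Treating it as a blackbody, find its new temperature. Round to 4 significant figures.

P ∝ T⁴, so T₂/T₁ = (P₂/P₁)^(1/4) = (0.852)^(1/4) = 0.960749.
T₂ = 1.056×10⁴ × 0.960749 = 1.015×10⁴ K.

T₂ ≈ 1.015×10⁴ K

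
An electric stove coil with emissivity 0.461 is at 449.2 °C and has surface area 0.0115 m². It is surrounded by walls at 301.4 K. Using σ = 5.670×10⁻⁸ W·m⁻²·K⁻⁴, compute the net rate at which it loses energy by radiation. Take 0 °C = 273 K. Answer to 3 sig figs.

T = 449.2 °C + 273 = 722.2 K.
Area A = 0.0115 m².
Net radiated power P_net = εσA(T⁴ − T₀⁴) = 0.461×5.670×10⁻⁸×0.0115×(722.2⁴ − 301.4⁴).
T⁴ − T₀⁴ = 2.72038×10¹¹ − 8.25226×10⁹ = 2.63786×10¹¹ K⁴, so P_net = 79.3 W.

Net loss ≈ 79.3 W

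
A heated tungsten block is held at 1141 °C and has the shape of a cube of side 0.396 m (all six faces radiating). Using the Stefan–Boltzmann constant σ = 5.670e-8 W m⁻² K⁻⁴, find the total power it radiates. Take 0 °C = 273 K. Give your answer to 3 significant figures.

P ≈ 2.13×10⁵ W

T = 1141 °C + 273 = 1414 K.
Area A = 6s² = 6×(0.396 m)² = 0.940896 m².
P = σAT⁴ = 5.670×10⁻⁸ × 0.940896 × (1414)⁴ = 2.13×10⁵ W.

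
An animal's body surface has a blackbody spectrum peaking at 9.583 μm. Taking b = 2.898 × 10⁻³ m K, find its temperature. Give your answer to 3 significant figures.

T ≈ 302 K

Wien's law gives T = b/λ_max = (2.898×10⁻³ m·K)/(9.583×10⁻⁶ m) = 302 K.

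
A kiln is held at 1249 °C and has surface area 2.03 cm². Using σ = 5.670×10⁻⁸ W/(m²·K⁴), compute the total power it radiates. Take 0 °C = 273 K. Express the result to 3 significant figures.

T = 1249 °C + 273 = 1522 K.
Area A = 2.03 cm² = 2.03×10⁻⁴ m².
P = σAT⁴ = 5.670×10⁻⁸ × 2.03×10⁻⁴ × (1522)⁴ = 61.8 W.

P ≈ 61.8 W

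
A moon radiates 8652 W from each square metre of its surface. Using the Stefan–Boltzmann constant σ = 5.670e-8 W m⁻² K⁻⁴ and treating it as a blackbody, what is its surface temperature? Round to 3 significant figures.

I = σT⁴, so T = (I/σ)^(1/4) = (8652/(5.670×10⁻⁸))^(1/4) = 625 K.

T ≈ 625 K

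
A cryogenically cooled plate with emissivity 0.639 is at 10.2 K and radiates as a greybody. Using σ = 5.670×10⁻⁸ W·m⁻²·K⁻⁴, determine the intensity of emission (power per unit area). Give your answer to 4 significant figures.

Stefan–Boltzmann: I = εσT⁴ = 0.639 × 5.670×10⁻⁸ × (10.2)⁴ = 3.922×10⁻⁴ W/m².

I ≈ 3.922×10⁻⁴ W/m²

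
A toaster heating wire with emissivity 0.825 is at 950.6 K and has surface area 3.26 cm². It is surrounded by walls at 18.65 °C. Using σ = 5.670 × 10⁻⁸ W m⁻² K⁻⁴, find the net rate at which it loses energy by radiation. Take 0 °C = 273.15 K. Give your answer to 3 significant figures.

Surroundings: T = 18.65 °C + 273.15 = 291.80 K.
Area A = 3.26 cm² = 3.26×10⁻⁴ m².
Net radiated power P_net = εσA(T⁴ − T₀⁴) = 0.825×5.670×10⁻⁸×3.26×10⁻⁴×(950.6⁴ − 291.80⁴).
T⁴ − T₀⁴ = 8.16566×10¹¹ − 7.25005×10⁹ = 8.09316×10¹¹ K⁴, so P_net = 12.3 W.

Net loss ≈ 12.3 W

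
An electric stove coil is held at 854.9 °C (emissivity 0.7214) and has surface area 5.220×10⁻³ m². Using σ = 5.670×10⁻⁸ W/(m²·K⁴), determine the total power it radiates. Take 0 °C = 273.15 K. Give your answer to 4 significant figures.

T = 854.9 °C + 273.15 = 1128.05 K.
Area A = 5.220×10⁻³ m².
P = εσAT⁴ = 0.7214 × 5.670×10⁻⁸ × 5.220×10⁻³ × (1128.05)⁴ = 345.7 W.

P ≈ 345.7 W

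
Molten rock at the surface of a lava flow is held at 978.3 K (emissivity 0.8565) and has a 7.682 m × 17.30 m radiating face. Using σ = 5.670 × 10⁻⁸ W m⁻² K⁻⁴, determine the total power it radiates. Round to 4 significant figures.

P ≈ 5.912×10⁶ W

Area A = 7.682 × 17.30 = 132.899 m².
P = εσAT⁴ = 0.8565 × 5.670×10⁻⁸ × 132.899 × (978.3)⁴ = 5.912×10⁶ W.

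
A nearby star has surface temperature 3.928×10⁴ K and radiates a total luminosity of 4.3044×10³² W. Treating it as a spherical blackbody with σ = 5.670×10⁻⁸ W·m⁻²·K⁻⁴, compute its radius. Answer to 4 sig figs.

R ≈ 1.593×10¹⁰ m

L = 4πR²σT⁴ ⇒ R = √(L/(4πσT⁴)).
σT⁴ = 1.34980×10¹¹ W/m², so R = √(4.3044×10³²/(4π×1.34980×10¹¹)) = 1.593×10¹⁰ m.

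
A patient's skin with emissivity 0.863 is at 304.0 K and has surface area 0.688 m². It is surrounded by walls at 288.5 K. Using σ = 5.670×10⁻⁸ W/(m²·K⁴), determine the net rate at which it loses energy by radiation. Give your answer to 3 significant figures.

Area A = 0.688 m².
Net radiated power P_net = εσA(T⁴ − T₀⁴) = 0.863×5.670×10⁻⁸×0.688×(304.0⁴ − 288.5⁴).
T⁴ − T₀⁴ = 8.54072×10⁹ − 6.92761×10⁹ = 1.61311×10⁹ K⁴, so P_net = 54.3 W.

Net loss ≈ 54.3 W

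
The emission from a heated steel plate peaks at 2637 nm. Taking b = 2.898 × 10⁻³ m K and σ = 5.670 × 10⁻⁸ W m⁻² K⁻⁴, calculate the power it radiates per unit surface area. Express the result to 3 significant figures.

Wien's law: T = b/λ_max = 2.898×10⁻³/2.637×10⁻⁶ = 1098.98 K.
Then I = σT⁴ = 5.670×10⁻⁸×(1098.98)⁴ = 8.27×10⁴ W/m².

I ≈ 8.27×10⁴ W/m²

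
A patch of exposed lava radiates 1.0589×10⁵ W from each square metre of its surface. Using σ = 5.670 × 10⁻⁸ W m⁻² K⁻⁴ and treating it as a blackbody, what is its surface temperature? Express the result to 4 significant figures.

I = σT⁴, so T = (I/σ)^(1/4) = (1.0589×10⁵/(5.670×10⁻⁸))^(1/4) = 1169 K.

T ≈ 1169 K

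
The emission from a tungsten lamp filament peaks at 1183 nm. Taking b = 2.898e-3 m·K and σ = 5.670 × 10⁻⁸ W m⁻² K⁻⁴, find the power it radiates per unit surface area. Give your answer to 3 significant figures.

I ≈ 2.04×10⁶ W/m²

Wien's law: T = b/λ_max = 2.898×10⁻³/1.183×10⁻⁶ = 2449.70 K.
Then I = σT⁴ = 5.670×10⁻⁸×(2449.70)⁴ = 2.04×10⁶ W/m².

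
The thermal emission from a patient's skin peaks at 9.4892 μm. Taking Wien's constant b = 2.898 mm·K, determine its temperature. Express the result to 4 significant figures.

Wien's law gives T = b/λ_max = (2.898×10⁻³ m·K)/(9.4892×10⁻⁶ m) = 305.4 K.

T ≈ 305.4 K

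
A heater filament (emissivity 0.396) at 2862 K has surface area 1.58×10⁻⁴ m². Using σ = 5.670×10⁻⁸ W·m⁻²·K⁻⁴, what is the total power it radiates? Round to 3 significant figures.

P ≈ 238 W

Area A = 1.58×10⁻⁴ m².
P = εσAT⁴ = 0.396 × 5.670×10⁻⁸ × 1.58×10⁻⁴ × (2862)⁴ = 238 W.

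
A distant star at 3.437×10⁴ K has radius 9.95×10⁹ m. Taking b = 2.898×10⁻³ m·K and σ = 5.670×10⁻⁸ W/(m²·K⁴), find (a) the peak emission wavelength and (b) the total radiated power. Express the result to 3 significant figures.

λ_max ≈ 84.3 nm; P ≈ 9.84×10³¹ W

(a) λ_max = b/T = 2.898×10⁻³/3.437×10⁴ = 8.432×10⁻⁸ m = 84.3 nm.
Surface area A = 4πR² = 4π(9.95×10⁹ m)² = 1.24410×10²¹ m².
(b) P = σAT⁴ = 5.670×10⁻⁸×1.24410×10²¹×(3.437×10⁴)⁴ = 9.84×10³¹ W.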